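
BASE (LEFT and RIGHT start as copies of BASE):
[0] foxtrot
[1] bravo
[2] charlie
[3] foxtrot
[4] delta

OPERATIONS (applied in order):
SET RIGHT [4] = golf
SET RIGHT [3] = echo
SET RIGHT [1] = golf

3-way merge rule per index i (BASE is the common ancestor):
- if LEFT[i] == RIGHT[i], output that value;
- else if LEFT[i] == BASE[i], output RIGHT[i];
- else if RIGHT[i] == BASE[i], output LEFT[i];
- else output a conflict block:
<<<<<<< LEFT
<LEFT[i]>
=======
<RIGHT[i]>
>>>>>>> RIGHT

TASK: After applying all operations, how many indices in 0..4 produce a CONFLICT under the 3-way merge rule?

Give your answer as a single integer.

Answer: 0

Derivation:
Final LEFT:  [foxtrot, bravo, charlie, foxtrot, delta]
Final RIGHT: [foxtrot, golf, charlie, echo, golf]
i=0: L=foxtrot R=foxtrot -> agree -> foxtrot
i=1: L=bravo=BASE, R=golf -> take RIGHT -> golf
i=2: L=charlie R=charlie -> agree -> charlie
i=3: L=foxtrot=BASE, R=echo -> take RIGHT -> echo
i=4: L=delta=BASE, R=golf -> take RIGHT -> golf
Conflict count: 0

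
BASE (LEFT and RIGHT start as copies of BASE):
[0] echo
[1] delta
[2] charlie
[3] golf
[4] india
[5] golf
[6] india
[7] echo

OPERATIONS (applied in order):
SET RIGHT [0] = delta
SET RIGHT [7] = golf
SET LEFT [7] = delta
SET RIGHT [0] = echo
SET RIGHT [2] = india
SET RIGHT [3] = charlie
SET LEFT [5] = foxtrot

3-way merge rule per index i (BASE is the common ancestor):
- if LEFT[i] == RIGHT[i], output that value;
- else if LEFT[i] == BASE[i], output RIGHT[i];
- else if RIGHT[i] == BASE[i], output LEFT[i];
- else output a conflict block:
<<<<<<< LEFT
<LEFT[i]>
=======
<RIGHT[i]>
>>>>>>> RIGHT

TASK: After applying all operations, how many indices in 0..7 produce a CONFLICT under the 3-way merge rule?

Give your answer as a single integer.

Answer: 1

Derivation:
Final LEFT:  [echo, delta, charlie, golf, india, foxtrot, india, delta]
Final RIGHT: [echo, delta, india, charlie, india, golf, india, golf]
i=0: L=echo R=echo -> agree -> echo
i=1: L=delta R=delta -> agree -> delta
i=2: L=charlie=BASE, R=india -> take RIGHT -> india
i=3: L=golf=BASE, R=charlie -> take RIGHT -> charlie
i=4: L=india R=india -> agree -> india
i=5: L=foxtrot, R=golf=BASE -> take LEFT -> foxtrot
i=6: L=india R=india -> agree -> india
i=7: BASE=echo L=delta R=golf all differ -> CONFLICT
Conflict count: 1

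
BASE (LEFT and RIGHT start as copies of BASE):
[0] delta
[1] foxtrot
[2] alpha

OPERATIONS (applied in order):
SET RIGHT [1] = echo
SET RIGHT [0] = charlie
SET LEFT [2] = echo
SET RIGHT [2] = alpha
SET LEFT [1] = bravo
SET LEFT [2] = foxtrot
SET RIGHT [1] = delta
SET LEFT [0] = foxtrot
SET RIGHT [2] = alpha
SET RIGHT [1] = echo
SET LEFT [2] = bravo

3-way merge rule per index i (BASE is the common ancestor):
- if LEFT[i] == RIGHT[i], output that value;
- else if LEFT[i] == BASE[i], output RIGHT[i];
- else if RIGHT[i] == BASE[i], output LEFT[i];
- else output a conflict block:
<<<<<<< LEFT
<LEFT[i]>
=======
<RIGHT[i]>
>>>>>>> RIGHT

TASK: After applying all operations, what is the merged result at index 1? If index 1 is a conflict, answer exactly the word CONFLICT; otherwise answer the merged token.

Answer: CONFLICT

Derivation:
Final LEFT:  [foxtrot, bravo, bravo]
Final RIGHT: [charlie, echo, alpha]
i=0: BASE=delta L=foxtrot R=charlie all differ -> CONFLICT
i=1: BASE=foxtrot L=bravo R=echo all differ -> CONFLICT
i=2: L=bravo, R=alpha=BASE -> take LEFT -> bravo
Index 1 -> CONFLICT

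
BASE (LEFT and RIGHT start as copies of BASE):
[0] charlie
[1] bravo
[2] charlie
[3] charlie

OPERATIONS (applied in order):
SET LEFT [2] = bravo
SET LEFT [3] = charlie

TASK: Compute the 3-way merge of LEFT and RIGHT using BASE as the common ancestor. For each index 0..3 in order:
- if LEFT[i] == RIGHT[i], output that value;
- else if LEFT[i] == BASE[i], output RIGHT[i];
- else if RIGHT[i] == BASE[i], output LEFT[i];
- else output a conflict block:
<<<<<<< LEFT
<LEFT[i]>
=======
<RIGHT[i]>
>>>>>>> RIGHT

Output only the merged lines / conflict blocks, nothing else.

Answer: charlie
bravo
bravo
charlie

Derivation:
Final LEFT:  [charlie, bravo, bravo, charlie]
Final RIGHT: [charlie, bravo, charlie, charlie]
i=0: L=charlie R=charlie -> agree -> charlie
i=1: L=bravo R=bravo -> agree -> bravo
i=2: L=bravo, R=charlie=BASE -> take LEFT -> bravo
i=3: L=charlie R=charlie -> agree -> charlie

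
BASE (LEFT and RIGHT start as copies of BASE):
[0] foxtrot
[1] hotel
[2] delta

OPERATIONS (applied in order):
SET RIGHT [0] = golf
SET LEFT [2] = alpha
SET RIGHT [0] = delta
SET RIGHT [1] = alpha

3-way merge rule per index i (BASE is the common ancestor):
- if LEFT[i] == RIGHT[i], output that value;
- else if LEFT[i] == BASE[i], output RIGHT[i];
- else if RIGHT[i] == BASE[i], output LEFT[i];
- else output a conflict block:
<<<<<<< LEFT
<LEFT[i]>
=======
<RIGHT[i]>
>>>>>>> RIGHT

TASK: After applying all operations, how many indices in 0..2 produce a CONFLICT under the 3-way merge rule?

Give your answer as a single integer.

Answer: 0

Derivation:
Final LEFT:  [foxtrot, hotel, alpha]
Final RIGHT: [delta, alpha, delta]
i=0: L=foxtrot=BASE, R=delta -> take RIGHT -> delta
i=1: L=hotel=BASE, R=alpha -> take RIGHT -> alpha
i=2: L=alpha, R=delta=BASE -> take LEFT -> alpha
Conflict count: 0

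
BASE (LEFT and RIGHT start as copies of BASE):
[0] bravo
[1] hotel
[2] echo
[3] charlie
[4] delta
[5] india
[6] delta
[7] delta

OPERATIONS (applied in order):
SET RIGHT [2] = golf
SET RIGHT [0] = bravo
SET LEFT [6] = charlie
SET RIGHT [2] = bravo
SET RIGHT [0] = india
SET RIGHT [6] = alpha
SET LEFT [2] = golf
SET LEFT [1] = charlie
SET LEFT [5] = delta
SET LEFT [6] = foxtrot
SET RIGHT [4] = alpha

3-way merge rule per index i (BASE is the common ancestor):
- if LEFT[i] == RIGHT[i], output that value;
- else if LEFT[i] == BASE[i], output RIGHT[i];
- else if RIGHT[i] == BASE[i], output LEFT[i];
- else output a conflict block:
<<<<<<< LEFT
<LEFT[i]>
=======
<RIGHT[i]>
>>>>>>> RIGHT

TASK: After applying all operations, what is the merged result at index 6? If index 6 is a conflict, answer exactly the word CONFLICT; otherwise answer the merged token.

Answer: CONFLICT

Derivation:
Final LEFT:  [bravo, charlie, golf, charlie, delta, delta, foxtrot, delta]
Final RIGHT: [india, hotel, bravo, charlie, alpha, india, alpha, delta]
i=0: L=bravo=BASE, R=india -> take RIGHT -> india
i=1: L=charlie, R=hotel=BASE -> take LEFT -> charlie
i=2: BASE=echo L=golf R=bravo all differ -> CONFLICT
i=3: L=charlie R=charlie -> agree -> charlie
i=4: L=delta=BASE, R=alpha -> take RIGHT -> alpha
i=5: L=delta, R=india=BASE -> take LEFT -> delta
i=6: BASE=delta L=foxtrot R=alpha all differ -> CONFLICT
i=7: L=delta R=delta -> agree -> delta
Index 6 -> CONFLICT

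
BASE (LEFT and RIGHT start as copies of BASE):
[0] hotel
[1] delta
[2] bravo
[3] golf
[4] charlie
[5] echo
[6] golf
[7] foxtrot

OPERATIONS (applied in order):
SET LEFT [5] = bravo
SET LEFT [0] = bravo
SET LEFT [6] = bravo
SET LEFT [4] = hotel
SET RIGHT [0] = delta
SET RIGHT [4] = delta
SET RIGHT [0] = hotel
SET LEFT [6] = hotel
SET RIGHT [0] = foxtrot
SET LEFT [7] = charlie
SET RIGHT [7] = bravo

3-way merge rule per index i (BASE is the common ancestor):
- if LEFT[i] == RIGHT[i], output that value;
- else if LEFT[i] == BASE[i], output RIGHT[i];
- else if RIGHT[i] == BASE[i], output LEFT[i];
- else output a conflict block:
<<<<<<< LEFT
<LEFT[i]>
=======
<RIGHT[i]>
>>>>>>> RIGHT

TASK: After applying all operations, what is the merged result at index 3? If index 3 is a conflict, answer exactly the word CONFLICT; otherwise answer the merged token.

Answer: golf

Derivation:
Final LEFT:  [bravo, delta, bravo, golf, hotel, bravo, hotel, charlie]
Final RIGHT: [foxtrot, delta, bravo, golf, delta, echo, golf, bravo]
i=0: BASE=hotel L=bravo R=foxtrot all differ -> CONFLICT
i=1: L=delta R=delta -> agree -> delta
i=2: L=bravo R=bravo -> agree -> bravo
i=3: L=golf R=golf -> agree -> golf
i=4: BASE=charlie L=hotel R=delta all differ -> CONFLICT
i=5: L=bravo, R=echo=BASE -> take LEFT -> bravo
i=6: L=hotel, R=golf=BASE -> take LEFT -> hotel
i=7: BASE=foxtrot L=charlie R=bravo all differ -> CONFLICT
Index 3 -> golf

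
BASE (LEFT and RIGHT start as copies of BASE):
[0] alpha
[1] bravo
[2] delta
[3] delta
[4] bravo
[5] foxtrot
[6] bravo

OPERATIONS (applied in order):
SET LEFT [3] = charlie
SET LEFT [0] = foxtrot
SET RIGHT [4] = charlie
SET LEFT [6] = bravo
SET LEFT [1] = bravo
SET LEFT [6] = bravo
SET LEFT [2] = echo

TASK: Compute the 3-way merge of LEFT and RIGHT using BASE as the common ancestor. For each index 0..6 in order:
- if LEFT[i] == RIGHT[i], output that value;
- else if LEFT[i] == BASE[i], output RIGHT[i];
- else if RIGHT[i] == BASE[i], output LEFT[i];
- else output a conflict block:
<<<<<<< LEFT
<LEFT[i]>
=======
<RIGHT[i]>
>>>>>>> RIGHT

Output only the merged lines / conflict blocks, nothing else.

Final LEFT:  [foxtrot, bravo, echo, charlie, bravo, foxtrot, bravo]
Final RIGHT: [alpha, bravo, delta, delta, charlie, foxtrot, bravo]
i=0: L=foxtrot, R=alpha=BASE -> take LEFT -> foxtrot
i=1: L=bravo R=bravo -> agree -> bravo
i=2: L=echo, R=delta=BASE -> take LEFT -> echo
i=3: L=charlie, R=delta=BASE -> take LEFT -> charlie
i=4: L=bravo=BASE, R=charlie -> take RIGHT -> charlie
i=5: L=foxtrot R=foxtrot -> agree -> foxtrot
i=6: L=bravo R=bravo -> agree -> bravo

Answer: foxtrot
bravo
echo
charlie
charlie
foxtrot
bravo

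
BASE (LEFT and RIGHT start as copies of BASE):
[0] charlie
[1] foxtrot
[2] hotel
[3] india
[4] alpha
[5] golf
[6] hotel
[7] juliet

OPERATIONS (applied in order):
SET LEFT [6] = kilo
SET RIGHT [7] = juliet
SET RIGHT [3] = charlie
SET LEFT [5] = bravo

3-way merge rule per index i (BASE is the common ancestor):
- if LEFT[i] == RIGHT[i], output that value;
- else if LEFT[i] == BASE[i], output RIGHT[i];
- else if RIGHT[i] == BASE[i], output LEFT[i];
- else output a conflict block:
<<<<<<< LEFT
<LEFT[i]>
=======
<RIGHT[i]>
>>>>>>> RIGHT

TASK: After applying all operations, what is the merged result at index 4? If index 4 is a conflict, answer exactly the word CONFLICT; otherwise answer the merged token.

Answer: alpha

Derivation:
Final LEFT:  [charlie, foxtrot, hotel, india, alpha, bravo, kilo, juliet]
Final RIGHT: [charlie, foxtrot, hotel, charlie, alpha, golf, hotel, juliet]
i=0: L=charlie R=charlie -> agree -> charlie
i=1: L=foxtrot R=foxtrot -> agree -> foxtrot
i=2: L=hotel R=hotel -> agree -> hotel
i=3: L=india=BASE, R=charlie -> take RIGHT -> charlie
i=4: L=alpha R=alpha -> agree -> alpha
i=5: L=bravo, R=golf=BASE -> take LEFT -> bravo
i=6: L=kilo, R=hotel=BASE -> take LEFT -> kilo
i=7: L=juliet R=juliet -> agree -> juliet
Index 4 -> alpha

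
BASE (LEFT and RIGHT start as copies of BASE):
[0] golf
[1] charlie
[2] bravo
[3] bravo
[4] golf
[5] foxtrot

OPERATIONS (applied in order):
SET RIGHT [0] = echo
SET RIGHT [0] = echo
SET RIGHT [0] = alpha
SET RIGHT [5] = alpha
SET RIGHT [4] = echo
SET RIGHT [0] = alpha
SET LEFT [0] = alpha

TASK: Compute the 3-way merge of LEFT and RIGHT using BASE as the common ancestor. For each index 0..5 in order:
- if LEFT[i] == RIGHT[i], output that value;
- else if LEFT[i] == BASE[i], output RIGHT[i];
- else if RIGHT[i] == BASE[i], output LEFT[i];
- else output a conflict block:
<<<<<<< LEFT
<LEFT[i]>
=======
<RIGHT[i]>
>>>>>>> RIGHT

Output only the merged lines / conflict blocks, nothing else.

Final LEFT:  [alpha, charlie, bravo, bravo, golf, foxtrot]
Final RIGHT: [alpha, charlie, bravo, bravo, echo, alpha]
i=0: L=alpha R=alpha -> agree -> alpha
i=1: L=charlie R=charlie -> agree -> charlie
i=2: L=bravo R=bravo -> agree -> bravo
i=3: L=bravo R=bravo -> agree -> bravo
i=4: L=golf=BASE, R=echo -> take RIGHT -> echo
i=5: L=foxtrot=BASE, R=alpha -> take RIGHT -> alpha

Answer: alpha
charlie
bravo
bravo
echo
alpha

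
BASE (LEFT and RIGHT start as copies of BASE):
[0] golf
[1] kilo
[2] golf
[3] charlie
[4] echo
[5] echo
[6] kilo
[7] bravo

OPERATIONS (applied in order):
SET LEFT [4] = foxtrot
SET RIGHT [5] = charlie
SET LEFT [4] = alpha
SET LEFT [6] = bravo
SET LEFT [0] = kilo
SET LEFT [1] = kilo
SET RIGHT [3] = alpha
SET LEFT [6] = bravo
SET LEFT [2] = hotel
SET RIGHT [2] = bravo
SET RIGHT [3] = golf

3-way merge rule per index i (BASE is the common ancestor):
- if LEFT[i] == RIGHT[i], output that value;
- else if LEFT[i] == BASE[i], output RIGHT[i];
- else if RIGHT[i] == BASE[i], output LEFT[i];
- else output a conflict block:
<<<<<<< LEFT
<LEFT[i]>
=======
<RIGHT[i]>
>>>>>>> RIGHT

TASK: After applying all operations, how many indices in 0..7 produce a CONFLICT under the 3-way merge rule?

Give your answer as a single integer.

Answer: 1

Derivation:
Final LEFT:  [kilo, kilo, hotel, charlie, alpha, echo, bravo, bravo]
Final RIGHT: [golf, kilo, bravo, golf, echo, charlie, kilo, bravo]
i=0: L=kilo, R=golf=BASE -> take LEFT -> kilo
i=1: L=kilo R=kilo -> agree -> kilo
i=2: BASE=golf L=hotel R=bravo all differ -> CONFLICT
i=3: L=charlie=BASE, R=golf -> take RIGHT -> golf
i=4: L=alpha, R=echo=BASE -> take LEFT -> alpha
i=5: L=echo=BASE, R=charlie -> take RIGHT -> charlie
i=6: L=bravo, R=kilo=BASE -> take LEFT -> bravo
i=7: L=bravo R=bravo -> agree -> bravo
Conflict count: 1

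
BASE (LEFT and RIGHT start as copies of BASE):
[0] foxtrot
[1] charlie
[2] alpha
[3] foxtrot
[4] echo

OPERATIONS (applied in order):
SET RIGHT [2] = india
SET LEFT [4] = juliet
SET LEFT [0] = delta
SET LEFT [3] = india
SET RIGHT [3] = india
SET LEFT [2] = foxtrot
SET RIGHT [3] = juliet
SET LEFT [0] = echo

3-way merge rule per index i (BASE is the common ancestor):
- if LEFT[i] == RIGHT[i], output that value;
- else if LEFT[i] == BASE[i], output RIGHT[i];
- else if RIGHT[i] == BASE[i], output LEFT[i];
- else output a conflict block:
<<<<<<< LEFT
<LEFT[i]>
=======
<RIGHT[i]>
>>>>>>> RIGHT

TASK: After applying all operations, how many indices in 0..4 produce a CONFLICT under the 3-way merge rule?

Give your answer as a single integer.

Answer: 2

Derivation:
Final LEFT:  [echo, charlie, foxtrot, india, juliet]
Final RIGHT: [foxtrot, charlie, india, juliet, echo]
i=0: L=echo, R=foxtrot=BASE -> take LEFT -> echo
i=1: L=charlie R=charlie -> agree -> charlie
i=2: BASE=alpha L=foxtrot R=india all differ -> CONFLICT
i=3: BASE=foxtrot L=india R=juliet all differ -> CONFLICT
i=4: L=juliet, R=echo=BASE -> take LEFT -> juliet
Conflict count: 2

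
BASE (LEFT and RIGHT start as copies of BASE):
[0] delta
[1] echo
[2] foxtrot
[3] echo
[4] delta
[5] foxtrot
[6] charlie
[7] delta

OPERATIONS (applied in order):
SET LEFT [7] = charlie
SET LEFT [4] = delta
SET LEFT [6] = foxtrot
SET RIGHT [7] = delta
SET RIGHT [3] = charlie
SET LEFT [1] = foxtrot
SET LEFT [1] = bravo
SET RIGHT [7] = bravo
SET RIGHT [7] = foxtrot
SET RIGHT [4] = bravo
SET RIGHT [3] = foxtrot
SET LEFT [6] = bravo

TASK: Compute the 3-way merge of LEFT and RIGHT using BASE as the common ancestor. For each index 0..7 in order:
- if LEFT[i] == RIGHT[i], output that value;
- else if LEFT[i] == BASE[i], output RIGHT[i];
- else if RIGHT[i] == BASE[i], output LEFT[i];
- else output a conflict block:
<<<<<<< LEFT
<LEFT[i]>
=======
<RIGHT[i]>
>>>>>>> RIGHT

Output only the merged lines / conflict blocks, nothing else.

Final LEFT:  [delta, bravo, foxtrot, echo, delta, foxtrot, bravo, charlie]
Final RIGHT: [delta, echo, foxtrot, foxtrot, bravo, foxtrot, charlie, foxtrot]
i=0: L=delta R=delta -> agree -> delta
i=1: L=bravo, R=echo=BASE -> take LEFT -> bravo
i=2: L=foxtrot R=foxtrot -> agree -> foxtrot
i=3: L=echo=BASE, R=foxtrot -> take RIGHT -> foxtrot
i=4: L=delta=BASE, R=bravo -> take RIGHT -> bravo
i=5: L=foxtrot R=foxtrot -> agree -> foxtrot
i=6: L=bravo, R=charlie=BASE -> take LEFT -> bravo
i=7: BASE=delta L=charlie R=foxtrot all differ -> CONFLICT

Answer: delta
bravo
foxtrot
foxtrot
bravo
foxtrot
bravo
<<<<<<< LEFT
charlie
=======
foxtrot
>>>>>>> RIGHT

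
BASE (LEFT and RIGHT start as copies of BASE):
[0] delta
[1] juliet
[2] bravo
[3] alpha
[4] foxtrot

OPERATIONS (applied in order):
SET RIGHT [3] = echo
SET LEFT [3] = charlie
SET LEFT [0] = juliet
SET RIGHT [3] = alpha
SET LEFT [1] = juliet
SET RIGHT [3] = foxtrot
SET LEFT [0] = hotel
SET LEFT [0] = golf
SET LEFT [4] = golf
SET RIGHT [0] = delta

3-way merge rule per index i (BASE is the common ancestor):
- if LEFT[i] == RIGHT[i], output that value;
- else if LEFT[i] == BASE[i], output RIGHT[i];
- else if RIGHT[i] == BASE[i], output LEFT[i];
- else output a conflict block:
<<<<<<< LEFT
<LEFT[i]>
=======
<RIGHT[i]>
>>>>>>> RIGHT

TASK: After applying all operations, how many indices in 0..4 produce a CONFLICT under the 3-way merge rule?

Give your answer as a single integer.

Final LEFT:  [golf, juliet, bravo, charlie, golf]
Final RIGHT: [delta, juliet, bravo, foxtrot, foxtrot]
i=0: L=golf, R=delta=BASE -> take LEFT -> golf
i=1: L=juliet R=juliet -> agree -> juliet
i=2: L=bravo R=bravo -> agree -> bravo
i=3: BASE=alpha L=charlie R=foxtrot all differ -> CONFLICT
i=4: L=golf, R=foxtrot=BASE -> take LEFT -> golf
Conflict count: 1

Answer: 1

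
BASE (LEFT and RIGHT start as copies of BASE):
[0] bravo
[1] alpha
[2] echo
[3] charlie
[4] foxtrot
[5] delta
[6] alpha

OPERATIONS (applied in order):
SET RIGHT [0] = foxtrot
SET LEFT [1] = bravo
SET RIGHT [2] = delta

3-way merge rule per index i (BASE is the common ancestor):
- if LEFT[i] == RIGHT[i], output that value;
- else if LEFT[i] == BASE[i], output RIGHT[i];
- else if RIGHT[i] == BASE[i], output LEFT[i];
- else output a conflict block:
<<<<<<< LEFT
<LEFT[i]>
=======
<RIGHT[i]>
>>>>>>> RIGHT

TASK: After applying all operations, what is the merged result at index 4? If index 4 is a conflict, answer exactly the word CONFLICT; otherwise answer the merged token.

Answer: foxtrot

Derivation:
Final LEFT:  [bravo, bravo, echo, charlie, foxtrot, delta, alpha]
Final RIGHT: [foxtrot, alpha, delta, charlie, foxtrot, delta, alpha]
i=0: L=bravo=BASE, R=foxtrot -> take RIGHT -> foxtrot
i=1: L=bravo, R=alpha=BASE -> take LEFT -> bravo
i=2: L=echo=BASE, R=delta -> take RIGHT -> delta
i=3: L=charlie R=charlie -> agree -> charlie
i=4: L=foxtrot R=foxtrot -> agree -> foxtrot
i=5: L=delta R=delta -> agree -> delta
i=6: L=alpha R=alpha -> agree -> alpha
Index 4 -> foxtrot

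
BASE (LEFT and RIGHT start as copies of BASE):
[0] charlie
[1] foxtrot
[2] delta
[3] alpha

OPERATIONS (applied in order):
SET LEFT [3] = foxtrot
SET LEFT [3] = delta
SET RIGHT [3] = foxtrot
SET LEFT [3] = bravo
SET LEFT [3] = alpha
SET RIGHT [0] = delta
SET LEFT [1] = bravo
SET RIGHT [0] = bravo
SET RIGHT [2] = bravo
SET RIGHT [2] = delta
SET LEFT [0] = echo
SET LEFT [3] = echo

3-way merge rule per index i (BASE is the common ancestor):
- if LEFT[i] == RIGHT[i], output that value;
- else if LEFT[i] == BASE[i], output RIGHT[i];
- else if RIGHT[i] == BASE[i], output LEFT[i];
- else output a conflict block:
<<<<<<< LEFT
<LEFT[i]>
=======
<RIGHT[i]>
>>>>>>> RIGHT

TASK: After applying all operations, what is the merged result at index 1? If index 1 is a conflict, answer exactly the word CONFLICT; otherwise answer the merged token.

Answer: bravo

Derivation:
Final LEFT:  [echo, bravo, delta, echo]
Final RIGHT: [bravo, foxtrot, delta, foxtrot]
i=0: BASE=charlie L=echo R=bravo all differ -> CONFLICT
i=1: L=bravo, R=foxtrot=BASE -> take LEFT -> bravo
i=2: L=delta R=delta -> agree -> delta
i=3: BASE=alpha L=echo R=foxtrot all differ -> CONFLICT
Index 1 -> bravo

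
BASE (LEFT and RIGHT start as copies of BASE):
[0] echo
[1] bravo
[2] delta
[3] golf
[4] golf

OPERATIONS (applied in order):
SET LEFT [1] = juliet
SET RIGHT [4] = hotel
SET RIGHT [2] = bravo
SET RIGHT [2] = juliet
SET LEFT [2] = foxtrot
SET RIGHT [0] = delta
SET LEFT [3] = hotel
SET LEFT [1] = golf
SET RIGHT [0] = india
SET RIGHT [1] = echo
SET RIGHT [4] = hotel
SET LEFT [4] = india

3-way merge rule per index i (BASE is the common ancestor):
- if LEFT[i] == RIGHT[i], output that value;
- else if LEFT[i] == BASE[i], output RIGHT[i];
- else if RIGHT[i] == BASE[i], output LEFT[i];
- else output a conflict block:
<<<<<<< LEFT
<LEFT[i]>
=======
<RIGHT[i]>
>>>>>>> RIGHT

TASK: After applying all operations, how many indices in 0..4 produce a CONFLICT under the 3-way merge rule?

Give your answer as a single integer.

Answer: 3

Derivation:
Final LEFT:  [echo, golf, foxtrot, hotel, india]
Final RIGHT: [india, echo, juliet, golf, hotel]
i=0: L=echo=BASE, R=india -> take RIGHT -> india
i=1: BASE=bravo L=golf R=echo all differ -> CONFLICT
i=2: BASE=delta L=foxtrot R=juliet all differ -> CONFLICT
i=3: L=hotel, R=golf=BASE -> take LEFT -> hotel
i=4: BASE=golf L=india R=hotel all differ -> CONFLICT
Conflict count: 3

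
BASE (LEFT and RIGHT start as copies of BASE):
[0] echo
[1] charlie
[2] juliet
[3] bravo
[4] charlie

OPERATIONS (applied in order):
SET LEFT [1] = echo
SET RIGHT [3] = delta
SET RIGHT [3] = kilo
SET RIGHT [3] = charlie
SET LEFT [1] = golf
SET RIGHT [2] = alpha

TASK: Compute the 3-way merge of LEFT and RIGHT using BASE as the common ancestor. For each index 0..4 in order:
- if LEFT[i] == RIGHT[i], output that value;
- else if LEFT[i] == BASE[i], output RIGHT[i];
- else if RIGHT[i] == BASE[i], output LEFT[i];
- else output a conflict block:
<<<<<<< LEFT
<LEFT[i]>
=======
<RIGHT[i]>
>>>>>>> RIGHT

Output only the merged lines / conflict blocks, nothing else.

Final LEFT:  [echo, golf, juliet, bravo, charlie]
Final RIGHT: [echo, charlie, alpha, charlie, charlie]
i=0: L=echo R=echo -> agree -> echo
i=1: L=golf, R=charlie=BASE -> take LEFT -> golf
i=2: L=juliet=BASE, R=alpha -> take RIGHT -> alpha
i=3: L=bravo=BASE, R=charlie -> take RIGHT -> charlie
i=4: L=charlie R=charlie -> agree -> charlie

Answer: echo
golf
alpha
charlie
charlie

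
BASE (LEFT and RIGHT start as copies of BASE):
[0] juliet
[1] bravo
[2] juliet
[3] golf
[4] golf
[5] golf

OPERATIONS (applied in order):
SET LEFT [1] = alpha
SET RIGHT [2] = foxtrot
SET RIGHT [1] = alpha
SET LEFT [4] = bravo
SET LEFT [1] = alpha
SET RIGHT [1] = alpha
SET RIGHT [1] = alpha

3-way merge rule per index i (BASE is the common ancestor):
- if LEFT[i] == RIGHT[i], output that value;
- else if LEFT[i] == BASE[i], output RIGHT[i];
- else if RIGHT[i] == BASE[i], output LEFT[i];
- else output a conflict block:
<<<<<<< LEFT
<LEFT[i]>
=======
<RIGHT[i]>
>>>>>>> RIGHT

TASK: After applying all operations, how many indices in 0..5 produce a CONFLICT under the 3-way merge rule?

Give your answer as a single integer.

Answer: 0

Derivation:
Final LEFT:  [juliet, alpha, juliet, golf, bravo, golf]
Final RIGHT: [juliet, alpha, foxtrot, golf, golf, golf]
i=0: L=juliet R=juliet -> agree -> juliet
i=1: L=alpha R=alpha -> agree -> alpha
i=2: L=juliet=BASE, R=foxtrot -> take RIGHT -> foxtrot
i=3: L=golf R=golf -> agree -> golf
i=4: L=bravo, R=golf=BASE -> take LEFT -> bravo
i=5: L=golf R=golf -> agree -> golf
Conflict count: 0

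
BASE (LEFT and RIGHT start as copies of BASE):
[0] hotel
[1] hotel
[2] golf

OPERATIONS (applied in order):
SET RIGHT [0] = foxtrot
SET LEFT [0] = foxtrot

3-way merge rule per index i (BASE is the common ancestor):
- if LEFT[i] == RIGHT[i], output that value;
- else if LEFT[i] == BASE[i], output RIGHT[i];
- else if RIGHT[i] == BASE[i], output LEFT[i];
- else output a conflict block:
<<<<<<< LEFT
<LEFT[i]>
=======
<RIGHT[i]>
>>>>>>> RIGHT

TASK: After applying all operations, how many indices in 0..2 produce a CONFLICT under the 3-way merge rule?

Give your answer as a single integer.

Final LEFT:  [foxtrot, hotel, golf]
Final RIGHT: [foxtrot, hotel, golf]
i=0: L=foxtrot R=foxtrot -> agree -> foxtrot
i=1: L=hotel R=hotel -> agree -> hotel
i=2: L=golf R=golf -> agree -> golf
Conflict count: 0

Answer: 0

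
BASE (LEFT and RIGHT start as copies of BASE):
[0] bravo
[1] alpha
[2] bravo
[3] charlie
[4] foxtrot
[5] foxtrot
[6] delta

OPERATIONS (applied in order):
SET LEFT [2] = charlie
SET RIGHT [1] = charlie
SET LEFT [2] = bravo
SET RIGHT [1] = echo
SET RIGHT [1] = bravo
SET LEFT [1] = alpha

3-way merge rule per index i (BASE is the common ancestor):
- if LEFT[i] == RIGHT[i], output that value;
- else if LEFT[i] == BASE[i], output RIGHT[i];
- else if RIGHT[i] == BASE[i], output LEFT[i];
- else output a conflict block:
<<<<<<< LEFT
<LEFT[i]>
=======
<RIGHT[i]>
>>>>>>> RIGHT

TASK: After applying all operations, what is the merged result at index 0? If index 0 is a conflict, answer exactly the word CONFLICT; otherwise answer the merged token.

Answer: bravo

Derivation:
Final LEFT:  [bravo, alpha, bravo, charlie, foxtrot, foxtrot, delta]
Final RIGHT: [bravo, bravo, bravo, charlie, foxtrot, foxtrot, delta]
i=0: L=bravo R=bravo -> agree -> bravo
i=1: L=alpha=BASE, R=bravo -> take RIGHT -> bravo
i=2: L=bravo R=bravo -> agree -> bravo
i=3: L=charlie R=charlie -> agree -> charlie
i=4: L=foxtrot R=foxtrot -> agree -> foxtrot
i=5: L=foxtrot R=foxtrot -> agree -> foxtrot
i=6: L=delta R=delta -> agree -> delta
Index 0 -> bravo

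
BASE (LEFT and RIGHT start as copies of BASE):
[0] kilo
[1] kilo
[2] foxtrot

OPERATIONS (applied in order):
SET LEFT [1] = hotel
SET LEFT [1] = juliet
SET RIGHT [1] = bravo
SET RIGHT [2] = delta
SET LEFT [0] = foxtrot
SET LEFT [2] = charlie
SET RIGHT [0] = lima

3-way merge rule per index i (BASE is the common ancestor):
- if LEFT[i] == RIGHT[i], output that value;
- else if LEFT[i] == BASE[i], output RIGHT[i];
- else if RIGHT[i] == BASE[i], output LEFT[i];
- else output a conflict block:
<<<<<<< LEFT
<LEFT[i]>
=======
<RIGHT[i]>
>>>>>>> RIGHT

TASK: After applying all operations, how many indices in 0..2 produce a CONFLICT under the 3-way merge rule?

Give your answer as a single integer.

Answer: 3

Derivation:
Final LEFT:  [foxtrot, juliet, charlie]
Final RIGHT: [lima, bravo, delta]
i=0: BASE=kilo L=foxtrot R=lima all differ -> CONFLICT
i=1: BASE=kilo L=juliet R=bravo all differ -> CONFLICT
i=2: BASE=foxtrot L=charlie R=delta all differ -> CONFLICT
Conflict count: 3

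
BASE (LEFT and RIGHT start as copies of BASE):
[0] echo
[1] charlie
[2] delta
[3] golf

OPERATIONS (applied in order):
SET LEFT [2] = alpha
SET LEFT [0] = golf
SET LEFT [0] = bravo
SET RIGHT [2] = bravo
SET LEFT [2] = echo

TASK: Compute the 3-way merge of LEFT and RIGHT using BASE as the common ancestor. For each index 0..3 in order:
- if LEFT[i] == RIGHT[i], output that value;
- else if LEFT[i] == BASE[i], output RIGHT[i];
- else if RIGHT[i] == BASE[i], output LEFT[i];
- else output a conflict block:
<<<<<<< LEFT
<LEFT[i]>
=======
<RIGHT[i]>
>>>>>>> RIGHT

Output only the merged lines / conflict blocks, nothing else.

Answer: bravo
charlie
<<<<<<< LEFT
echo
=======
bravo
>>>>>>> RIGHT
golf

Derivation:
Final LEFT:  [bravo, charlie, echo, golf]
Final RIGHT: [echo, charlie, bravo, golf]
i=0: L=bravo, R=echo=BASE -> take LEFT -> bravo
i=1: L=charlie R=charlie -> agree -> charlie
i=2: BASE=delta L=echo R=bravo all differ -> CONFLICT
i=3: L=golf R=golf -> agree -> golf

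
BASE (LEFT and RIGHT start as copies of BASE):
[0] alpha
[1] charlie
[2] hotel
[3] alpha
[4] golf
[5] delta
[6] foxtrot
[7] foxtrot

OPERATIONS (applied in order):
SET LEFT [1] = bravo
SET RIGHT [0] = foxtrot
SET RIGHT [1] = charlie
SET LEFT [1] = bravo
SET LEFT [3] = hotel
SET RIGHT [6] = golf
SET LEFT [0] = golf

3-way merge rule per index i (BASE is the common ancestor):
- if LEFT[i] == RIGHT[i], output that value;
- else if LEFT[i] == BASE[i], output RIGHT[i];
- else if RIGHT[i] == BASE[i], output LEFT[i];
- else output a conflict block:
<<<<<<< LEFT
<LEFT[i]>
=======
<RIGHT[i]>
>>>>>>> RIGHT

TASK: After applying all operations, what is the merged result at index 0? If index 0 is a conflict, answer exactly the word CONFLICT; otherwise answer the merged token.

Final LEFT:  [golf, bravo, hotel, hotel, golf, delta, foxtrot, foxtrot]
Final RIGHT: [foxtrot, charlie, hotel, alpha, golf, delta, golf, foxtrot]
i=0: BASE=alpha L=golf R=foxtrot all differ -> CONFLICT
i=1: L=bravo, R=charlie=BASE -> take LEFT -> bravo
i=2: L=hotel R=hotel -> agree -> hotel
i=3: L=hotel, R=alpha=BASE -> take LEFT -> hotel
i=4: L=golf R=golf -> agree -> golf
i=5: L=delta R=delta -> agree -> delta
i=6: L=foxtrot=BASE, R=golf -> take RIGHT -> golf
i=7: L=foxtrot R=foxtrot -> agree -> foxtrot
Index 0 -> CONFLICT

Answer: CONFLICT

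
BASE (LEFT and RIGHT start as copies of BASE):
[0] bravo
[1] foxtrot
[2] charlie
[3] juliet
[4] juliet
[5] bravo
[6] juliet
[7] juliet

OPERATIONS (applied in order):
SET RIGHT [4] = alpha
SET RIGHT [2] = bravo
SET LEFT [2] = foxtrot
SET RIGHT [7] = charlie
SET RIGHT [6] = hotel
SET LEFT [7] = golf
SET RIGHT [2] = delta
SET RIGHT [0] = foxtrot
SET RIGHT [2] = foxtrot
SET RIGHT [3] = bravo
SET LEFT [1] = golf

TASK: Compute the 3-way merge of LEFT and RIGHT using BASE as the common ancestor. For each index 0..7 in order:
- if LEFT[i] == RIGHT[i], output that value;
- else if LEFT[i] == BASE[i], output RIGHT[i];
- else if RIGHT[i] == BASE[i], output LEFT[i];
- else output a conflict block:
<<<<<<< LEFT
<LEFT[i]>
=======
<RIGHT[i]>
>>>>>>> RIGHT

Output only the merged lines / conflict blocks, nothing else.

Answer: foxtrot
golf
foxtrot
bravo
alpha
bravo
hotel
<<<<<<< LEFT
golf
=======
charlie
>>>>>>> RIGHT

Derivation:
Final LEFT:  [bravo, golf, foxtrot, juliet, juliet, bravo, juliet, golf]
Final RIGHT: [foxtrot, foxtrot, foxtrot, bravo, alpha, bravo, hotel, charlie]
i=0: L=bravo=BASE, R=foxtrot -> take RIGHT -> foxtrot
i=1: L=golf, R=foxtrot=BASE -> take LEFT -> golf
i=2: L=foxtrot R=foxtrot -> agree -> foxtrot
i=3: L=juliet=BASE, R=bravo -> take RIGHT -> bravo
i=4: L=juliet=BASE, R=alpha -> take RIGHT -> alpha
i=5: L=bravo R=bravo -> agree -> bravo
i=6: L=juliet=BASE, R=hotel -> take RIGHT -> hotel
i=7: BASE=juliet L=golf R=charlie all differ -> CONFLICT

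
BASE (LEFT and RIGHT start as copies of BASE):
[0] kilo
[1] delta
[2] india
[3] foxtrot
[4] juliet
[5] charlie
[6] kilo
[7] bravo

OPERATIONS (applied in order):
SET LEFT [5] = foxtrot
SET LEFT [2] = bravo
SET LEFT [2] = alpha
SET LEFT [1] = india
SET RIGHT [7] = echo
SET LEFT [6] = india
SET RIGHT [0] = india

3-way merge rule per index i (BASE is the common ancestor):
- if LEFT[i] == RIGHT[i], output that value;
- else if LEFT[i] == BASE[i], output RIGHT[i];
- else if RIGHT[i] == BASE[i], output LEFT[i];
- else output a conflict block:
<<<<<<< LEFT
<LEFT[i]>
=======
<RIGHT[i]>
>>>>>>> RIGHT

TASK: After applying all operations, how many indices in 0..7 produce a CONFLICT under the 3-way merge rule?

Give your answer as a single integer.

Answer: 0

Derivation:
Final LEFT:  [kilo, india, alpha, foxtrot, juliet, foxtrot, india, bravo]
Final RIGHT: [india, delta, india, foxtrot, juliet, charlie, kilo, echo]
i=0: L=kilo=BASE, R=india -> take RIGHT -> india
i=1: L=india, R=delta=BASE -> take LEFT -> india
i=2: L=alpha, R=india=BASE -> take LEFT -> alpha
i=3: L=foxtrot R=foxtrot -> agree -> foxtrot
i=4: L=juliet R=juliet -> agree -> juliet
i=5: L=foxtrot, R=charlie=BASE -> take LEFT -> foxtrot
i=6: L=india, R=kilo=BASE -> take LEFT -> india
i=7: L=bravo=BASE, R=echo -> take RIGHT -> echo
Conflict count: 0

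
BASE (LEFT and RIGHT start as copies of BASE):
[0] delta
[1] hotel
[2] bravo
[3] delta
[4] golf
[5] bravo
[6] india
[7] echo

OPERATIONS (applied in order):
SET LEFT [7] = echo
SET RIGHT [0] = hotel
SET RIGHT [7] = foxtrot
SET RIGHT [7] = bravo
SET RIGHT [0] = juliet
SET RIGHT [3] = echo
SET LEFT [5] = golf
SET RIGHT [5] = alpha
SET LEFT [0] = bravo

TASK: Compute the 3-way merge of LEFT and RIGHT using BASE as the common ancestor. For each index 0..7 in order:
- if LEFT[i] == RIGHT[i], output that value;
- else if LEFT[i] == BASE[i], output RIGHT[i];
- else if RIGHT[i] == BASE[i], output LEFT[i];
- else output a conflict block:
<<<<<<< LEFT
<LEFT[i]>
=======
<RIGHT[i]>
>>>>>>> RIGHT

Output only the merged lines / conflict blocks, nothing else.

Final LEFT:  [bravo, hotel, bravo, delta, golf, golf, india, echo]
Final RIGHT: [juliet, hotel, bravo, echo, golf, alpha, india, bravo]
i=0: BASE=delta L=bravo R=juliet all differ -> CONFLICT
i=1: L=hotel R=hotel -> agree -> hotel
i=2: L=bravo R=bravo -> agree -> bravo
i=3: L=delta=BASE, R=echo -> take RIGHT -> echo
i=4: L=golf R=golf -> agree -> golf
i=5: BASE=bravo L=golf R=alpha all differ -> CONFLICT
i=6: L=india R=india -> agree -> india
i=7: L=echo=BASE, R=bravo -> take RIGHT -> bravo

Answer: <<<<<<< LEFT
bravo
=======
juliet
>>>>>>> RIGHT
hotel
bravo
echo
golf
<<<<<<< LEFT
golf
=======
alpha
>>>>>>> RIGHT
india
bravo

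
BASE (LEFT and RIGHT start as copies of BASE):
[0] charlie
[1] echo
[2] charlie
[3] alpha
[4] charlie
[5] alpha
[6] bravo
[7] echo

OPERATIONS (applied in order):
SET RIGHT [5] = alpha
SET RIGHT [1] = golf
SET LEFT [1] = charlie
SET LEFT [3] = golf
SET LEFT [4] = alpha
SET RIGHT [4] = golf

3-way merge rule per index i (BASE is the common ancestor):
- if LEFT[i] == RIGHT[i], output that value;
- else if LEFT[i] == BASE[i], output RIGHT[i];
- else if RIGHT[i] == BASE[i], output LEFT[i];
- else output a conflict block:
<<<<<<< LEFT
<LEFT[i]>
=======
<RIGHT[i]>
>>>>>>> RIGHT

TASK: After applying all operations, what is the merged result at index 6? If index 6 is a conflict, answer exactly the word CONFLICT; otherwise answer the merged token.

Answer: bravo

Derivation:
Final LEFT:  [charlie, charlie, charlie, golf, alpha, alpha, bravo, echo]
Final RIGHT: [charlie, golf, charlie, alpha, golf, alpha, bravo, echo]
i=0: L=charlie R=charlie -> agree -> charlie
i=1: BASE=echo L=charlie R=golf all differ -> CONFLICT
i=2: L=charlie R=charlie -> agree -> charlie
i=3: L=golf, R=alpha=BASE -> take LEFT -> golf
i=4: BASE=charlie L=alpha R=golf all differ -> CONFLICT
i=5: L=alpha R=alpha -> agree -> alpha
i=6: L=bravo R=bravo -> agree -> bravo
i=7: L=echo R=echo -> agree -> echo
Index 6 -> bravo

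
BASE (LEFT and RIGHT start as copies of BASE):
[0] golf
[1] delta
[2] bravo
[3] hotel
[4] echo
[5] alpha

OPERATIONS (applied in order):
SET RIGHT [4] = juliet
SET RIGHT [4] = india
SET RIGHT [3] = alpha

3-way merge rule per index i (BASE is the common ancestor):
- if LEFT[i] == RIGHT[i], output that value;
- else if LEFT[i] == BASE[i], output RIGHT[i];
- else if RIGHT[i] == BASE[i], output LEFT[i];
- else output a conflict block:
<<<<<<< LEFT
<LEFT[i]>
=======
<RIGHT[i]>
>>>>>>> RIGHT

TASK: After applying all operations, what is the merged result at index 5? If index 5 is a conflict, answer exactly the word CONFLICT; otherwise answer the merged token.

Answer: alpha

Derivation:
Final LEFT:  [golf, delta, bravo, hotel, echo, alpha]
Final RIGHT: [golf, delta, bravo, alpha, india, alpha]
i=0: L=golf R=golf -> agree -> golf
i=1: L=delta R=delta -> agree -> delta
i=2: L=bravo R=bravo -> agree -> bravo
i=3: L=hotel=BASE, R=alpha -> take RIGHT -> alpha
i=4: L=echo=BASE, R=india -> take RIGHT -> india
i=5: L=alpha R=alpha -> agree -> alpha
Index 5 -> alpha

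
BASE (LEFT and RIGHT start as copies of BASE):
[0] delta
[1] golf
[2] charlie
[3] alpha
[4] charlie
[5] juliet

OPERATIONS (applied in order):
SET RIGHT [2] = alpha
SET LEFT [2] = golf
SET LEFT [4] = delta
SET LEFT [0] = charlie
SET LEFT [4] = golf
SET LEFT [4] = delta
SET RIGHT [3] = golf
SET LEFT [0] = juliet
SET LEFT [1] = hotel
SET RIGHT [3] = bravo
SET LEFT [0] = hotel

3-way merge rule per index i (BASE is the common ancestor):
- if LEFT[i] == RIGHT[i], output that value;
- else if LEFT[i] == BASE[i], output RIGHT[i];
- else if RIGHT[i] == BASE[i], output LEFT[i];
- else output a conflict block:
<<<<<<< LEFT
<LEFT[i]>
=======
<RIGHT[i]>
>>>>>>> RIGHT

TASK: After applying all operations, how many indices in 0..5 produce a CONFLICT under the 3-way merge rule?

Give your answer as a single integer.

Answer: 1

Derivation:
Final LEFT:  [hotel, hotel, golf, alpha, delta, juliet]
Final RIGHT: [delta, golf, alpha, bravo, charlie, juliet]
i=0: L=hotel, R=delta=BASE -> take LEFT -> hotel
i=1: L=hotel, R=golf=BASE -> take LEFT -> hotel
i=2: BASE=charlie L=golf R=alpha all differ -> CONFLICT
i=3: L=alpha=BASE, R=bravo -> take RIGHT -> bravo
i=4: L=delta, R=charlie=BASE -> take LEFT -> delta
i=5: L=juliet R=juliet -> agree -> juliet
Conflict count: 1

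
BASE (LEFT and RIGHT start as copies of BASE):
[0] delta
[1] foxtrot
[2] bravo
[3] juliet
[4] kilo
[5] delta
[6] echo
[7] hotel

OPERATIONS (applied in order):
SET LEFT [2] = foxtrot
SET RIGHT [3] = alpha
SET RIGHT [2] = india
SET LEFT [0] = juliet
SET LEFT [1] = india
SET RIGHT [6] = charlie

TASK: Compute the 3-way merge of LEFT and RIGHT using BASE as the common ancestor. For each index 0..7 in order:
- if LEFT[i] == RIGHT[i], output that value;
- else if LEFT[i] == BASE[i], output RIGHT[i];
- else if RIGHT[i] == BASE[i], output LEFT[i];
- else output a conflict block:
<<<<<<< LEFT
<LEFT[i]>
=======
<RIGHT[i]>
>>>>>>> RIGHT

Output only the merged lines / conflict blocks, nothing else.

Answer: juliet
india
<<<<<<< LEFT
foxtrot
=======
india
>>>>>>> RIGHT
alpha
kilo
delta
charlie
hotel

Derivation:
Final LEFT:  [juliet, india, foxtrot, juliet, kilo, delta, echo, hotel]
Final RIGHT: [delta, foxtrot, india, alpha, kilo, delta, charlie, hotel]
i=0: L=juliet, R=delta=BASE -> take LEFT -> juliet
i=1: L=india, R=foxtrot=BASE -> take LEFT -> india
i=2: BASE=bravo L=foxtrot R=india all differ -> CONFLICT
i=3: L=juliet=BASE, R=alpha -> take RIGHT -> alpha
i=4: L=kilo R=kilo -> agree -> kilo
i=5: L=delta R=delta -> agree -> delta
i=6: L=echo=BASE, R=charlie -> take RIGHT -> charlie
i=7: L=hotel R=hotel -> agree -> hotel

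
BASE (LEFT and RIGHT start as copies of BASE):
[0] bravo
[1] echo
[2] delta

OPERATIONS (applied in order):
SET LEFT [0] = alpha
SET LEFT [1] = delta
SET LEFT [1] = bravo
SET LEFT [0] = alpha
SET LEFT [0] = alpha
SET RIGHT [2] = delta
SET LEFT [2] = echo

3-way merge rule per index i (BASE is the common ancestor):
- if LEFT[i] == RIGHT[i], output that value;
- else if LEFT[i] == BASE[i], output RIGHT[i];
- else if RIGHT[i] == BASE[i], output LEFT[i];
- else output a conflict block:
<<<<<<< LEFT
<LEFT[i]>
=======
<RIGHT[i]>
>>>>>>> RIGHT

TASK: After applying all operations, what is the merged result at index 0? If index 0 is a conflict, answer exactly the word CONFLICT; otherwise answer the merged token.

Final LEFT:  [alpha, bravo, echo]
Final RIGHT: [bravo, echo, delta]
i=0: L=alpha, R=bravo=BASE -> take LEFT -> alpha
i=1: L=bravo, R=echo=BASE -> take LEFT -> bravo
i=2: L=echo, R=delta=BASE -> take LEFT -> echo
Index 0 -> alpha

Answer: alpha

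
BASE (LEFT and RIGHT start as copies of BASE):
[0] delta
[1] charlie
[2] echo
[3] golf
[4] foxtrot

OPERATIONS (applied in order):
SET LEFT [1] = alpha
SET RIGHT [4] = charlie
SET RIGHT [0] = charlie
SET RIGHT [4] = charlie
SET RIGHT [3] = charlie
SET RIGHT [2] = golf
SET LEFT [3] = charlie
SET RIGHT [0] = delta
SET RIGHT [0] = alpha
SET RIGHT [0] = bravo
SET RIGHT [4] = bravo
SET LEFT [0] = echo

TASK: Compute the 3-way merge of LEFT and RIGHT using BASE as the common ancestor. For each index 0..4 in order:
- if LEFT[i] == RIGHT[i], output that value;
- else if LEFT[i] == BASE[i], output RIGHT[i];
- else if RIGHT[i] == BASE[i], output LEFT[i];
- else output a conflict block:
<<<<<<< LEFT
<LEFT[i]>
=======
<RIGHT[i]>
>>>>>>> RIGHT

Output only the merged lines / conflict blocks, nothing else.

Final LEFT:  [echo, alpha, echo, charlie, foxtrot]
Final RIGHT: [bravo, charlie, golf, charlie, bravo]
i=0: BASE=delta L=echo R=bravo all differ -> CONFLICT
i=1: L=alpha, R=charlie=BASE -> take LEFT -> alpha
i=2: L=echo=BASE, R=golf -> take RIGHT -> golf
i=3: L=charlie R=charlie -> agree -> charlie
i=4: L=foxtrot=BASE, R=bravo -> take RIGHT -> bravo

Answer: <<<<<<< LEFT
echo
=======
bravo
>>>>>>> RIGHT
alpha
golf
charlie
bravo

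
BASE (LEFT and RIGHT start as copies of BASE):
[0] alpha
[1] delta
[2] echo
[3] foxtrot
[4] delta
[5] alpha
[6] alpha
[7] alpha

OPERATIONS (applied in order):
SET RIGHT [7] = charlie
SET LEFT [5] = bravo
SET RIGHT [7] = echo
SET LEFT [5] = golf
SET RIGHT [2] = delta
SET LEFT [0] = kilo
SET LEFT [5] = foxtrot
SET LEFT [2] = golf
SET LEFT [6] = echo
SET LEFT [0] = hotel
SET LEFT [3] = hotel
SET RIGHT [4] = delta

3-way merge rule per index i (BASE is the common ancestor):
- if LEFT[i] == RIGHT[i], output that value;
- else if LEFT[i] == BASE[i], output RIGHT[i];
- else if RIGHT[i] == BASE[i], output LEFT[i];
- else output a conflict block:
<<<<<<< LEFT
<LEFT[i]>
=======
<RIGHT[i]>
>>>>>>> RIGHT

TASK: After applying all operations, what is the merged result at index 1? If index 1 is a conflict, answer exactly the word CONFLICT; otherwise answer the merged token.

Final LEFT:  [hotel, delta, golf, hotel, delta, foxtrot, echo, alpha]
Final RIGHT: [alpha, delta, delta, foxtrot, delta, alpha, alpha, echo]
i=0: L=hotel, R=alpha=BASE -> take LEFT -> hotel
i=1: L=delta R=delta -> agree -> delta
i=2: BASE=echo L=golf R=delta all differ -> CONFLICT
i=3: L=hotel, R=foxtrot=BASE -> take LEFT -> hotel
i=4: L=delta R=delta -> agree -> delta
i=5: L=foxtrot, R=alpha=BASE -> take LEFT -> foxtrot
i=6: L=echo, R=alpha=BASE -> take LEFT -> echo
i=7: L=alpha=BASE, R=echo -> take RIGHT -> echo
Index 1 -> delta

Answer: delta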